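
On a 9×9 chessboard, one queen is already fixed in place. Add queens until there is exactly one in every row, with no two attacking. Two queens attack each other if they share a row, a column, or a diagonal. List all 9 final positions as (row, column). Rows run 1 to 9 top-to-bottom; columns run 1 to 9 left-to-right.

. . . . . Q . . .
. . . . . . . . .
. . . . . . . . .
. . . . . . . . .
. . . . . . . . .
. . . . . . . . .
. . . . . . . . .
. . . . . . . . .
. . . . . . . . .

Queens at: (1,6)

(1,6) (2,2) (3,9) (4,5) (5,3) (6,8) (7,4) (8,7) (9,1)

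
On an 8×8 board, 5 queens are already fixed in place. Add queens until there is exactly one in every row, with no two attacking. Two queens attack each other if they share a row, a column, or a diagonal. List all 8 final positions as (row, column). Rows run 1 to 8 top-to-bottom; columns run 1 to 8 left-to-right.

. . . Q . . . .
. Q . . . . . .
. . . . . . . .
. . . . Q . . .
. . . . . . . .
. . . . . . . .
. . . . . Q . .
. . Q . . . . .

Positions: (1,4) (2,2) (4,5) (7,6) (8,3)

(1,4) (2,2) (3,7) (4,5) (5,1) (6,8) (7,6) (8,3)

Row 3: attacked by (1,4)→{2,4,6}; (2,2)→{1,2,3}; (4,5)→{4,5,6}; (7,6)→{2,6}; (8,3)→{3,8}. Safe: 7. Place at column 7.
Row 5: attacked by (1,4)→{4,8}; (2,2)→{2,5}; (3,7)→{5,7}; (4,5)→{4,5,6}; (7,6)→{4,6,8}; (8,3)→{3,6}. Safe: 1. Place at column 1.
Row 6: attacked by (1,4)→{4}; (2,2)→{2,6}; (3,7)→{4,7}; (4,5)→{3,5,7}; (5,1)→{1,2}; (7,6)→{5,6,7}; (8,3)→{1,3,5}. Safe: 8. Place at column 8.
Columns [4, 2, 7, 5, 1, 8, 6, 3], r−c [-3, 0, -4, -1, 4, -2, 1, 5], r+c [5, 4, 10, 9, 6, 14, 13, 11] are all distinct, so no two queens attack.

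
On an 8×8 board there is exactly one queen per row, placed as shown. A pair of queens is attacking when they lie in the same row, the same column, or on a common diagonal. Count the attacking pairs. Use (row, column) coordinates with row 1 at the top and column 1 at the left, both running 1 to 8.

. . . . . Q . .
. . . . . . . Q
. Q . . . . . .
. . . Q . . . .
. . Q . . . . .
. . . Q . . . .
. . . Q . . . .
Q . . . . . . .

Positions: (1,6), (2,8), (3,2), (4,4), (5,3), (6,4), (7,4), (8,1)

6

Same column: (4,4)–(6,4) (column 4); (4,4)–(7,4) (column 4); (6,4)–(7,4) (column 4).
Same diagonal: (2,8)–(6,4) (|2−6| = |8−4| = 4); (4,4)–(5,3) (|4−5| = |4−3| = 1); (5,3)–(6,4) (|5−6| = |3−4| = 1).
Total attacking pairs: 6.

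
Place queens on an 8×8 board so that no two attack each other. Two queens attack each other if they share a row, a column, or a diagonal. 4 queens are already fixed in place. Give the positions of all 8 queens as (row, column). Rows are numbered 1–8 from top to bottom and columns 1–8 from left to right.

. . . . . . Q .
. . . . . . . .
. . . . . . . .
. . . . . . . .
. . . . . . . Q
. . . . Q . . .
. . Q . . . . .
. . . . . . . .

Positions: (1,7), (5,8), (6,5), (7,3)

Row 2: attacked by (1,7)→{6,7,8}; (5,8)→{5,8}; (6,5)→{1,5}; (7,3)→{3,8}. Safe: 2, 4. Place at column 2.
Row 3: attacked by (1,7)→{5,7}; (2,2)→{1,2,3}; (5,8)→{6,8}; (6,5)→{2,5,8}; (7,3)→{3,7}. Safe: 4. Place at column 4.
Row 4: attacked by (1,7)→{4,7}; (2,2)→{2,4}; (3,4)→{3,4,5}; (5,8)→{7,8}; (6,5)→{3,5,7}; (7,3)→{3,6}. Safe: 1. Place at column 1.
Row 8: attacked by (1,7)→{7}; (2,2)→{2,8}; (3,4)→{4}; (4,1)→{1,5}; (5,8)→{5,8}; (6,5)→{3,5,7}; (7,3)→{2,3,4}. Safe: 6. Place at column 6.
Columns [7, 2, 4, 1, 8, 5, 3, 6], r−c [-6, 0, -1, 3, -3, 1, 4, 2], r+c [8, 4, 7, 5, 13, 11, 10, 14] are all distinct, so no two queens attack.

(1,7) (2,2) (3,4) (4,1) (5,8) (6,5) (7,3) (8,6)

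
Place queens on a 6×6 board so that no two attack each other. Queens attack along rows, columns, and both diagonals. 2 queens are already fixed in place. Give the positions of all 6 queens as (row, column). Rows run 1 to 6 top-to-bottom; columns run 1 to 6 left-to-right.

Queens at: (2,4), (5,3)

Row 1: attacked by (2,4)→{3,4,5}; (5,3)→{3}. Safe: 1, 2, 6. Place at column 2.
Row 3: attacked by (1,2)→{2,4}; (2,4)→{3,4,5}; (5,3)→{1,3,5}. Safe: 6. Place at column 6.
Row 4: attacked by (1,2)→{2,5}; (2,4)→{2,4,6}; (3,6)→{5,6}; (5,3)→{2,3,4}. Safe: 1. Place at column 1.
Row 6: attacked by (1,2)→{2}; (2,4)→{4}; (3,6)→{3,6}; (4,1)→{1,3}; (5,3)→{2,3,4}. Safe: 5. Place at column 5.
Columns [2, 4, 6, 1, 3, 5], r−c [-1, -2, -3, 3, 2, 1], r+c [3, 6, 9, 5, 8, 11] are all distinct, so no two queens attack.

(1,2) (2,4) (3,6) (4,1) (5,3) (6,5)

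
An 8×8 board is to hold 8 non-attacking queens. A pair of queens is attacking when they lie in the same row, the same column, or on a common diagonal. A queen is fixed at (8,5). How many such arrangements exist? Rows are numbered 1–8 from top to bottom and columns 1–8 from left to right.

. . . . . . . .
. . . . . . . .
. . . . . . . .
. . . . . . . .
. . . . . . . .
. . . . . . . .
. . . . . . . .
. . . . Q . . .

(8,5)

Branch on row 1: col 1 → 1; col 2 → 3; col 3 → 4; col 4 → 3; col 6 → 3; col 7 → 3; col 8 → 1.
Sum: 1 + 3 + 4 + 3 + 3 + 3 + 1 = 18.

18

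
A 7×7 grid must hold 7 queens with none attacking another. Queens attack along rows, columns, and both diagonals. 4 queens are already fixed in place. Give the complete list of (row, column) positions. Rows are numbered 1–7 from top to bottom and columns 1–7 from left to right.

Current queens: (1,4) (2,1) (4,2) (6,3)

(1,4) (2,1) (3,5) (4,2) (5,6) (6,3) (7,7)

Row 3: attacked by (1,4)→{2,4,6}; (2,1)→{1,2}; (4,2)→{1,2,3}; (6,3)→{3,6}. Safe: 5, 7. Place at column 5.
Row 5: attacked by (1,4)→{4}; (2,1)→{1,4}; (3,5)→{3,5,7}; (4,2)→{1,2,3}; (6,3)→{2,3,4}. Safe: 6. Place at column 6.
Row 7: attacked by (1,4)→{4}; (2,1)→{1,6}; (3,5)→{1,5}; (4,2)→{2,5}; (5,6)→{4,6}; (6,3)→{2,3,4}. Safe: 7. Place at column 7.
Columns [4, 1, 5, 2, 6, 3, 7], r−c [-3, 1, -2, 2, -1, 3, 0], r+c [5, 3, 8, 6, 11, 9, 14] are all distinct, so no two queens attack.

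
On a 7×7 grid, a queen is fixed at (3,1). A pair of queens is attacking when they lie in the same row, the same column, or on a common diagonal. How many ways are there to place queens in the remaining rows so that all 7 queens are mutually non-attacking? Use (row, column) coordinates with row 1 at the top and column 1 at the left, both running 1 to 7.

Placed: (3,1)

6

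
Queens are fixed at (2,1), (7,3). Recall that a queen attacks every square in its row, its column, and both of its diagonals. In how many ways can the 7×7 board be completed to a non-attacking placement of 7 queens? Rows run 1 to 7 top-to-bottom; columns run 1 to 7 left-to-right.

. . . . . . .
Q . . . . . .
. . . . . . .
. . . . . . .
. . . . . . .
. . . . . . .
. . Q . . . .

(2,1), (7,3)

1

Branch on row 1: col 4 → 0; col 5 → 1; col 6 → 0; col 7 → 0.
Sum: 0 + 1 + 0 + 0 = 1.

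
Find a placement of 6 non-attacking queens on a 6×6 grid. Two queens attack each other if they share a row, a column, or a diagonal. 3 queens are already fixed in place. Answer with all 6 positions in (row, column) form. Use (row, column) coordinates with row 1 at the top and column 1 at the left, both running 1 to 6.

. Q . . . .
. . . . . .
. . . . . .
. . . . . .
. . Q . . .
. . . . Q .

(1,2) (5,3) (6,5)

Row 2: attacked by (1,2)→{1,2,3}; (5,3)→{3,6}; (6,5)→{1,5}. Safe: 4. Place at column 4.
Row 3: attacked by (1,2)→{2,4}; (2,4)→{3,4,5}; (5,3)→{1,3,5}; (6,5)→{2,5}. Safe: 6. Place at column 6.
Row 4: attacked by (1,2)→{2,5}; (2,4)→{2,4,6}; (3,6)→{5,6}; (5,3)→{2,3,4}; (6,5)→{3,5}. Safe: 1. Place at column 1.
Columns [2, 4, 6, 1, 3, 5], r−c [-1, -2, -3, 3, 2, 1], r+c [3, 6, 9, 5, 8, 11] are all distinct, so no two queens attack.

(1,2) (2,4) (3,6) (4,1) (5,3) (6,5)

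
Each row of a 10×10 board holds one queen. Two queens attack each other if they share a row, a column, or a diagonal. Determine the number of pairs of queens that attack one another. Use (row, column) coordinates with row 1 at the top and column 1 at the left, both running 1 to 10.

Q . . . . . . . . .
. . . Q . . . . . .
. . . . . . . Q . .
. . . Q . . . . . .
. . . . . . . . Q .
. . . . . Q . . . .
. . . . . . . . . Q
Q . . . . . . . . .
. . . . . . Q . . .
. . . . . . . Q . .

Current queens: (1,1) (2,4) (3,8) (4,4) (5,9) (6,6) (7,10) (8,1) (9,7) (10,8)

Same column: (1,1)–(8,1) (column 1); (2,4)–(4,4) (column 4); (3,8)–(10,8) (column 8).
Same diagonal: (1,1)–(4,4) (|1−4| = |1−4| = 3); (1,1)–(6,6) (|1−6| = |1−6| = 5); (4,4)–(6,6) (|4−6| = |4−6| = 2); (9,7)–(10,8) (|9−10| = |7−8| = 1).
Total attacking pairs: 7.

7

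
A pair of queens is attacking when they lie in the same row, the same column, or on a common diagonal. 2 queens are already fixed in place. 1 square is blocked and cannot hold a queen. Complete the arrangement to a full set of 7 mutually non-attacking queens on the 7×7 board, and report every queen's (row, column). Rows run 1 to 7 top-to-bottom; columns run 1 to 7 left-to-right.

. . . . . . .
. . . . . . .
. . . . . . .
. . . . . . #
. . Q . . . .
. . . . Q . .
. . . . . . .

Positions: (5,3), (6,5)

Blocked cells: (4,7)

Row 1: attacked by (5,3)→{3,7}; (6,5)→{5}. Safe: 1, 2, 4, 6. Place at column 2.
Row 2: attacked by (1,2)→{1,2,3}; (5,3)→{3,6}; (6,5)→{1,5}. Safe: 4, 7. Place at column 4.
Row 3: attacked by (1,2)→{2,4}; (2,4)→{3,4,5}; (5,3)→{1,3,5}; (6,5)→{2,5}. Safe: 6, 7. Place at column 6.
Row 4: attacked by (1,2)→{2,5}; (2,4)→{2,4,6}; (3,6)→{5,6,7}; (5,3)→{2,3,4}; (6,5)→{3,5,7}. Blocked: 7. Safe: 1. Place at column 1.
Row 7: attacked by (1,2)→{2}; (2,4)→{4}; (3,6)→{2,6}; (4,1)→{1,4}; (5,3)→{1,3,5}; (6,5)→{4,5,6}. Safe: 7. Place at column 7.
Columns [2, 4, 6, 1, 3, 5, 7], r−c [-1, -2, -3, 3, 2, 1, 0], r+c [3, 6, 9, 5, 8, 11, 14] are all distinct, so no two queens attack.

(1,2) (2,4) (3,6) (4,1) (5,3) (6,5) (7,7)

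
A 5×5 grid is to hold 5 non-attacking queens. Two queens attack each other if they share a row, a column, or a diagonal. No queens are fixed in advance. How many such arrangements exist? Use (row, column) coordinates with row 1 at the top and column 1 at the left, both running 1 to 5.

10

Branch on row 1: col 1 → 2; col 2 → 2; col 3 → 2; col 4 → 2; col 5 → 2.
Sum: 2 + 2 + 2 + 2 + 2 = 10.
(This is the classic 5-queens count.)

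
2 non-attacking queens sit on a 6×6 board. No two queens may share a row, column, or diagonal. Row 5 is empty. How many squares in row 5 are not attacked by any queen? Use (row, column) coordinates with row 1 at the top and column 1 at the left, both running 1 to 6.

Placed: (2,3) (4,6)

(2,3) attacks row 5 at column 3 and diagonals 6.
(4,6) attacks row 5 at column 6 and diagonals 5.
Attacked columns: {3, 5, 6}. Safe: {1, 2, 4}.

3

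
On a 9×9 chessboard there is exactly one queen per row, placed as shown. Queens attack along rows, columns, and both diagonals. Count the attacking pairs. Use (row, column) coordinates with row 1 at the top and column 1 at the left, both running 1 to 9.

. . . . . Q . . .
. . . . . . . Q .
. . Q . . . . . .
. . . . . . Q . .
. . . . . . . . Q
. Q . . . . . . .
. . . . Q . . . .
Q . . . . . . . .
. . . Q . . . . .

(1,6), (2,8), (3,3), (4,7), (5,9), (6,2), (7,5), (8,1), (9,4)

0

All columns are distinct and no two queens satisfy |Δrow| = |Δcol|, so no pair attacks.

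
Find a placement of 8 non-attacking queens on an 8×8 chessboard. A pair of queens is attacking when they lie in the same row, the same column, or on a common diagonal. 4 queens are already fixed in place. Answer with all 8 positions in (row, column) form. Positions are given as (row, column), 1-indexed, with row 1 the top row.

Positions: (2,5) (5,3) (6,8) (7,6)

Row 1: attacked by (2,5)→{4,5,6}; (5,3)→{3,7}; (6,8)→{3,8}; (7,6)→{6}. Safe: 1, 2. Place at column 2.
Row 3: attacked by (1,2)→{2,4}; (2,5)→{4,5,6}; (5,3)→{1,3,5}; (6,8)→{5,8}; (7,6)→{2,6}. Safe: 7. Place at column 7.
Row 4: attacked by (1,2)→{2,5}; (2,5)→{3,5,7}; (3,7)→{6,7,8}; (5,3)→{2,3,4}; (6,8)→{6,8}; (7,6)→{3,6}. Safe: 1. Place at column 1.
Row 8: attacked by (1,2)→{2}; (2,5)→{5}; (3,7)→{2,7}; (4,1)→{1,5}; (5,3)→{3,6}; (6,8)→{6,8}; (7,6)→{5,6,7}. Safe: 4. Place at column 4.
Columns [2, 5, 7, 1, 3, 8, 6, 4], r−c [-1, -3, -4, 3, 2, -2, 1, 4], r+c [3, 7, 10, 5, 8, 14, 13, 12] are all distinct, so no two queens attack.

(1,2) (2,5) (3,7) (4,1) (5,3) (6,8) (7,6) (8,4)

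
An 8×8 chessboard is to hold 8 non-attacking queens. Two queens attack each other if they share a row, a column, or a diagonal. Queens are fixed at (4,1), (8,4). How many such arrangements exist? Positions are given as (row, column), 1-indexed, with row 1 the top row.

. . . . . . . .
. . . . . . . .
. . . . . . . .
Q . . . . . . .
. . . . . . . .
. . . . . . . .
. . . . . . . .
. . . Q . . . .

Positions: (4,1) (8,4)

Branch on row 1: col 2 → 2; col 3 → 1; col 5 → 0; col 6 → 1; col 7 → 1; col 8 → 0.
Sum: 2 + 1 + 0 + 1 + 1 + 0 = 5.

5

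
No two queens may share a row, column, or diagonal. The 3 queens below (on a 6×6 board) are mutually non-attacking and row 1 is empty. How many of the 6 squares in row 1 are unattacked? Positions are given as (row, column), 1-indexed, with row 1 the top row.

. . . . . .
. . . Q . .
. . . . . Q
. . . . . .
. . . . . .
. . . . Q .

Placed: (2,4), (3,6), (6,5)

(2,4) attacks row 1 at column 4 and diagonals 3, 5.
(3,6) attacks row 1 at column 6 and diagonals 4.
(6,5) attacks row 1 at column 5.
Attacked columns: {3, 4, 5, 6}. Safe: {1, 2}.

2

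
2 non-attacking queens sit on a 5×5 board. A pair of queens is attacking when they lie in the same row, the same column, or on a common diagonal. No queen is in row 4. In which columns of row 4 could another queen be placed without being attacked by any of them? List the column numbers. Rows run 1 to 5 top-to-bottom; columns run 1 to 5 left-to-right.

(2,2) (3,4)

(2,2) attacks row 4 at column 2 and diagonals 4.
(3,4) attacks row 4 at column 4 and diagonals 3, 5.
Attacked columns: {2, 3, 4, 5}. Safe: {1}.

columns 1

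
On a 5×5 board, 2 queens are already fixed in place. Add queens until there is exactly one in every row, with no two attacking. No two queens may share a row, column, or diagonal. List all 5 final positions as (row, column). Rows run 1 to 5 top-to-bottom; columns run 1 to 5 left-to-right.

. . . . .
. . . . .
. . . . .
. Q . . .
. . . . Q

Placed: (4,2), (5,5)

Row 1: attacked by (4,2)→{2,5}; (5,5)→{1,5}. Safe: 3, 4. Place at column 3.
Row 2: attacked by (1,3)→{2,3,4}; (4,2)→{2,4}; (5,5)→{2,5}. Safe: 1. Place at column 1.
Row 3: attacked by (1,3)→{1,3,5}; (2,1)→{1,2}; (4,2)→{1,2,3}; (5,5)→{3,5}. Safe: 4. Place at column 4.
Columns [3, 1, 4, 2, 5], r−c [-2, 1, -1, 2, 0], r+c [4, 3, 7, 6, 10] are all distinct, so no two queens attack.

(1,3) (2,1) (3,4) (4,2) (5,5)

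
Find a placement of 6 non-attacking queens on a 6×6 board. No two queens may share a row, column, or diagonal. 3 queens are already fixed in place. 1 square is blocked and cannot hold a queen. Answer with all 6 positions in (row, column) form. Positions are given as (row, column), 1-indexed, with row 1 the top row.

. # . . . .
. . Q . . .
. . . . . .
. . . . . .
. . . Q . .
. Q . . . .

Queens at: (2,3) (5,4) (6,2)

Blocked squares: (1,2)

(1,5) (2,3) (3,1) (4,6) (5,4) (6,2)

Row 1: attacked by (2,3)→{2,3,4}; (5,4)→{4}; (6,2)→{2}. Blocked: 2. Safe: 1, 5, 6. Place at column 5.
Row 3: attacked by (1,5)→{3,5}; (2,3)→{2,3,4}; (5,4)→{2,4,6}; (6,2)→{2,5}. Safe: 1. Place at column 1.
Row 4: attacked by (1,5)→{2,5}; (2,3)→{1,3,5}; (3,1)→{1,2}; (5,4)→{3,4,5}; (6,2)→{2,4}. Safe: 6. Place at column 6.
Columns [5, 3, 1, 6, 4, 2], r−c [-4, -1, 2, -2, 1, 4], r+c [6, 5, 4, 10, 9, 8] are all distinct, so no two queens attack.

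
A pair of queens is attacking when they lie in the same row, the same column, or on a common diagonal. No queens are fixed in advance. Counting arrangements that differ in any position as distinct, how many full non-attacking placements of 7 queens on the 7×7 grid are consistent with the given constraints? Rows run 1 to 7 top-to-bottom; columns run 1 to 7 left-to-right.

40

Branch on row 1: col 1 → 4; col 2 → 7; col 3 → 6; col 4 → 6; col 5 → 6; col 6 → 7; col 7 → 4.
Sum: 4 + 7 + 6 + 6 + 6 + 7 + 4 = 40.
(This is the classic 7-queens count.)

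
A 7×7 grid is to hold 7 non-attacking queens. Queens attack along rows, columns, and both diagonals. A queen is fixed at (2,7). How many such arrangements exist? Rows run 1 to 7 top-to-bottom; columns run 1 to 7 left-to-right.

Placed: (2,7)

7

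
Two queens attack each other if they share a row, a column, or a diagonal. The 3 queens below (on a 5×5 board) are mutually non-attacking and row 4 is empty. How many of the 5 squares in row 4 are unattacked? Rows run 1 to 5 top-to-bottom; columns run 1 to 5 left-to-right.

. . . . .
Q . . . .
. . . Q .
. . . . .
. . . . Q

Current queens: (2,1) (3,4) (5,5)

1

(2,1) attacks row 4 at column 1 and diagonals 3.
(3,4) attacks row 4 at column 4 and diagonals 3, 5.
(5,5) attacks row 4 at column 5 and diagonals 4.
Attacked columns: {1, 3, 4, 5}. Safe: {2}.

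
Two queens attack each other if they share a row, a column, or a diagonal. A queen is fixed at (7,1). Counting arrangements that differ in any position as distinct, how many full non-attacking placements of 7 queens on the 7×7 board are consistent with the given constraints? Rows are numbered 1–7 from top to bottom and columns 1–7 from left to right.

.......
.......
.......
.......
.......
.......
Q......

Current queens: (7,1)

4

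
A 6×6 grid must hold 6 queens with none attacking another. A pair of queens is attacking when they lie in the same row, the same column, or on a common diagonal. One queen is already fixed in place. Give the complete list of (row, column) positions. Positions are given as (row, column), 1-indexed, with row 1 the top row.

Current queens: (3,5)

(1,4) (2,1) (3,5) (4,2) (5,6) (6,3)

Row 1: attacked by (3,5)→{3,5}. Safe: 1, 2, 4, 6. Place at column 4.
Row 2: attacked by (1,4)→{3,4,5}; (3,5)→{4,5,6}. Safe: 1, 2. Place at column 1.
Row 4: attacked by (1,4)→{1,4}; (2,1)→{1,3}; (3,5)→{4,5,6}. Safe: 2. Place at column 2.
Row 5: attacked by (1,4)→{4}; (2,1)→{1,4}; (3,5)→{3,5}; (4,2)→{1,2,3}. Safe: 6. Place at column 6.
Row 6: attacked by (1,4)→{4}; (2,1)→{1,5}; (3,5)→{2,5}; (4,2)→{2,4}; (5,6)→{5,6}. Safe: 3. Place at column 3.
Columns [4, 1, 5, 2, 6, 3], r−c [-3, 1, -2, 2, -1, 3], r+c [5, 3, 8, 6, 11, 9] are all distinct, so no two queens attack.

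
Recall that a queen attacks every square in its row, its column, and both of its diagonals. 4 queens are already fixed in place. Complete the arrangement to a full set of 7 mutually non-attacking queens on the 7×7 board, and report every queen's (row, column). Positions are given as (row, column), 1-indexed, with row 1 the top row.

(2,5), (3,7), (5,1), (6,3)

(1,2) (2,5) (3,7) (4,4) (5,1) (6,3) (7,6)

Row 1: attacked by (2,5)→{4,5,6}; (3,7)→{5,7}; (5,1)→{1,5}; (6,3)→{3}. Safe: 2. Place at column 2.
Row 4: attacked by (1,2)→{2,5}; (2,5)→{3,5,7}; (3,7)→{6,7}; (5,1)→{1,2}; (6,3)→{1,3,5}. Safe: 4. Place at column 4.
Row 7: attacked by (1,2)→{2}; (2,5)→{5}; (3,7)→{3,7}; (4,4)→{1,4,7}; (5,1)→{1,3}; (6,3)→{2,3,4}. Safe: 6. Place at column 6.
Columns [2, 5, 7, 4, 1, 3, 6], r−c [-1, -3, -4, 0, 4, 3, 1], r+c [3, 7, 10, 8, 6, 9, 13] are all distinct, so no two queens attack.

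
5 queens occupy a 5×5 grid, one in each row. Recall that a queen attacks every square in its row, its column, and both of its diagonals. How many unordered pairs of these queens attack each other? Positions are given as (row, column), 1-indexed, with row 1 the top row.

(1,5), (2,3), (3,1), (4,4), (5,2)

0

All columns are distinct and no two queens satisfy |Δrow| = |Δcol|, so no pair attacks.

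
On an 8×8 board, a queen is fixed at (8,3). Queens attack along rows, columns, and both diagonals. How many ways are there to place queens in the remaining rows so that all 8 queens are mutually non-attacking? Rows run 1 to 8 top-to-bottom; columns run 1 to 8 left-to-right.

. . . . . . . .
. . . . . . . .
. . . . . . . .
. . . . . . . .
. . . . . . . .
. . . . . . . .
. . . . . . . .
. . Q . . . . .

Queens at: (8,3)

16

Branch on row 1: col 1 → 2; col 2 → 2; col 4 → 3; col 5 → 4; col 6 → 5; col 7 → 0; col 8 → 0.
Sum: 2 + 2 + 3 + 4 + 5 + 0 + 0 = 16.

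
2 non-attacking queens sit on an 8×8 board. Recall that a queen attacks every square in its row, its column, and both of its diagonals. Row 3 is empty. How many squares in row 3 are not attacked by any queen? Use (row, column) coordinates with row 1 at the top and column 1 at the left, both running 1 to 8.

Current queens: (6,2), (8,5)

(6,2) attacks row 3 at column 2 and diagonals 5.
(8,5) attacks row 3 at column 5.
Attacked columns: {2, 5}. Safe: {1, 3, 4, 6, 7, 8}.

6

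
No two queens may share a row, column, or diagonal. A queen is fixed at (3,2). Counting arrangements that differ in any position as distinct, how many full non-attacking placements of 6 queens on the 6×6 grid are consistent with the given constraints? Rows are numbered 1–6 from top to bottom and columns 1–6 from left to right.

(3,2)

1

Branch on row 1: col 1 → 0; col 3 → 1; col 5 → 0; col 6 → 0.
Sum: 0 + 1 + 0 + 0 = 1.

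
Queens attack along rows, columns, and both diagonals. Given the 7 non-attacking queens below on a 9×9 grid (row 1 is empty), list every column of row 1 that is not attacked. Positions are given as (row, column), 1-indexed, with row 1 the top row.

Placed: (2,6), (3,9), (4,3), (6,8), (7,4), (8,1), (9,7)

columns 2

(2,6) attacks row 1 at column 6 and diagonals 5, 7.
(3,9) attacks row 1 at column 9 and diagonals 7.
(4,3) attacks row 1 at column 3 and diagonals 6.
(6,8) attacks row 1 at column 8 and diagonals 3.
(7,4) attacks row 1 at column 4.
(8,1) attacks row 1 at column 1 and diagonals 8.
(9,7) attacks row 1 at column 7.
Attacked columns: {1, 3, 4, 5, 6, 7, 8, 9}. Safe: {2}.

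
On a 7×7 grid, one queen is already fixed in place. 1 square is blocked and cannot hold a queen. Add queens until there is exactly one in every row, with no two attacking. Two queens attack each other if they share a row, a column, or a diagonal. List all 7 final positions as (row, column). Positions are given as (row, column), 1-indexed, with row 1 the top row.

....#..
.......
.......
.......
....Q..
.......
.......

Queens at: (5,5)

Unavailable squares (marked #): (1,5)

Row 1: attacked by (5,5)→{1,5}. Blocked: 5. Safe: 2, 3, 4, 6, 7. Place at column 7.
Row 2: attacked by (1,7)→{6,7}; (5,5)→{2,5}. Safe: 1, 3, 4. Place at column 3.
Row 3: attacked by (1,7)→{5,7}; (2,3)→{2,3,4}; (5,5)→{3,5,7}. Safe: 1, 6. Place at column 6.
Row 4: attacked by (1,7)→{4,7}; (2,3)→{1,3,5}; (3,6)→{5,6,7}; (5,5)→{4,5,6}. Safe: 2. Place at column 2.
Row 6: attacked by (1,7)→{2,7}; (2,3)→{3,7}; (3,6)→{3,6}; (4,2)→{2,4}; (5,5)→{4,5,6}. Safe: 1. Place at column 1.
Row 7: attacked by (1,7)→{1,7}; (2,3)→{3}; (3,6)→{2,6}; (4,2)→{2,5}; (5,5)→{3,5,7}; (6,1)→{1,2}. Safe: 4. Place at column 4.
Columns [7, 3, 6, 2, 5, 1, 4], r−c [-6, -1, -3, 2, 0, 5, 3], r+c [8, 5, 9, 6, 10, 7, 11] are all distinct, so no two queens attack.

(1,7) (2,3) (3,6) (4,2) (5,5) (6,1) (7,4)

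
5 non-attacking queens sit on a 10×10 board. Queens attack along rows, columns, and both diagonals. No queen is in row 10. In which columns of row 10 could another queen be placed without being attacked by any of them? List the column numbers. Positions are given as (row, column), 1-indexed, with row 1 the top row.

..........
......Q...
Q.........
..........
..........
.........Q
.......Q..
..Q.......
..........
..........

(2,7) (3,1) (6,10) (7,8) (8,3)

(2,7) attacks row 10 at column 7.
(3,1) attacks row 10 at column 1 and diagonals 8.
(6,10) attacks row 10 at column 10 and diagonals 6.
(7,8) attacks row 10 at column 8 and diagonals 5.
(8,3) attacks row 10 at column 3 and diagonals 1, 5.
Attacked columns: {1, 3, 5, 6, 7, 8, 10}. Safe: {2, 4, 9}.

columns 2, 4, 9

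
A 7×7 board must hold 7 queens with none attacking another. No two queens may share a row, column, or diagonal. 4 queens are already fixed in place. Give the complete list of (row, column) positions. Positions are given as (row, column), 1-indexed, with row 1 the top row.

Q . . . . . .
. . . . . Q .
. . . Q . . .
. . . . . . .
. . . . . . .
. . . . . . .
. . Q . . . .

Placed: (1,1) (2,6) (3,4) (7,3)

(1,1) (2,6) (3,4) (4,2) (5,7) (6,5) (7,3)

Row 4: attacked by (1,1)→{1,4}; (2,6)→{4,6}; (3,4)→{3,4,5}; (7,3)→{3,6}. Safe: 2, 7. Place at column 2.
Row 5: attacked by (1,1)→{1,5}; (2,6)→{3,6}; (3,4)→{2,4,6}; (4,2)→{1,2,3}; (7,3)→{1,3,5}. Safe: 7. Place at column 7.
Row 6: attacked by (1,1)→{1,6}; (2,6)→{2,6}; (3,4)→{1,4,7}; (4,2)→{2,4}; (5,7)→{6,7}; (7,3)→{2,3,4}. Safe: 5. Place at column 5.
Columns [1, 6, 4, 2, 7, 5, 3], r−c [0, -4, -1, 2, -2, 1, 4], r+c [2, 8, 7, 6, 12, 11, 10] are all distinct, so no two queens attack.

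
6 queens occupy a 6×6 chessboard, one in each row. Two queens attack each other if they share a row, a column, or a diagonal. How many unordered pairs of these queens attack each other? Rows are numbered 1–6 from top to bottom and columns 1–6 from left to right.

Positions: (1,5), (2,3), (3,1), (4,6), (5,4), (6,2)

0

All columns are distinct and no two queens satisfy |Δrow| = |Δcol|, so no pair attacks.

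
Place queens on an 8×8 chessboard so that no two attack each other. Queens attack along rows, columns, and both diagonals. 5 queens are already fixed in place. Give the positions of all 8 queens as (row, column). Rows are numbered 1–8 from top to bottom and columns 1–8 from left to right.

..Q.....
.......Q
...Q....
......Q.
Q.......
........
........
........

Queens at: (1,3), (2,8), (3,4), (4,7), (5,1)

Row 6: attacked by (1,3)→{3,8}; (2,8)→{4,8}; (3,4)→{1,4,7}; (4,7)→{5,7}; (5,1)→{1,2}. Safe: 6. Place at column 6.
Row 7: attacked by (1,3)→{3}; (2,8)→{3,8}; (3,4)→{4,8}; (4,7)→{4,7}; (5,1)→{1,3}; (6,6)→{5,6,7}. Safe: 2. Place at column 2.
Row 8: attacked by (1,3)→{3}; (2,8)→{2,8}; (3,4)→{4}; (4,7)→{3,7}; (5,1)→{1,4}; (6,6)→{4,6,8}; (7,2)→{1,2,3}. Safe: 5. Place at column 5.
Columns [3, 8, 4, 7, 1, 6, 2, 5], r−c [-2, -6, -1, -3, 4, 0, 5, 3], r+c [4, 10, 7, 11, 6, 12, 9, 13] are all distinct, so no two queens attack.

(1,3) (2,8) (3,4) (4,7) (5,1) (6,6) (7,2) (8,5)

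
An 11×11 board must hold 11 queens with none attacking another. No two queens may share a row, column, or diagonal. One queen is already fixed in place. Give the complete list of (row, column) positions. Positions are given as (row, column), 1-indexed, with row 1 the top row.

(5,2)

Row 1: attacked by (5,2)→{2,6}. Safe: 1, 3, 4, 5, 7, 8, 9, 10, 11. Place at column 10.
Row 2: attacked by (1,10)→{9,10,11}; (5,2)→{2,5}. Safe: 1, 3, 4, 6, 7, 8. Place at column 8.
Row 3: attacked by (1,10)→{8,10}; (2,8)→{7,8,9}; (5,2)→{2,4}. Safe: 1, 3, 5, 6, 11. Place at column 6.
Row 4: attacked by (1,10)→{7,10}; (2,8)→{6,8,10}; (3,6)→{5,6,7}; (5,2)→{1,2,3}. Safe: 4, 9, 11. Place at column 4.
Row 6: attacked by (1,10)→{5,10}; (2,8)→{4,8}; (3,6)→{3,6,9}; (4,4)→{2,4,6}; (5,2)→{1,2,3}. Safe: 7, 11. Place at column 11.
Row 7: attacked by (1,10)→{4,10}; (2,8)→{3,8}; (3,6)→{2,6,10}; (4,4)→{1,4,7}; (5,2)→{2,4}; (6,11)→{10,11}. Safe: 5, 9. Place at column 9.
Row 8: attacked by (1,10)→{3,10}; (2,8)→{2,8}; (3,6)→{1,6,11}; (4,4)→{4,8}; (5,2)→{2,5}; (6,11)→{9,11}; (7,9)→{8,9,10}. Safe: 7. Place at column 7.
Row 9: attacked by (1,10)→{2,10}; (2,8)→{1,8}; (3,6)→{6}; (4,4)→{4,9}; (5,2)→{2,6}; (6,11)→{8,11}; (7,9)→{7,9,11}; (8,7)→{6,7,8}. Safe: 3, 5. Place at column 5.
Row 10: attacked by (1,10)→{1,10}; (2,8)→{8}; (3,6)→{6}; (4,4)→{4,10}; (5,2)→{2,7}; (6,11)→{7,11}; (7,9)→{6,9}; (8,7)→{5,7,9}; (9,5)→{4,5,6}. Safe: 3. Place at column 3.
Row 11: attacked by (1,10)→{10}; (2,8)→{8}; (3,6)→{6}; (4,4)→{4,11}; (5,2)→{2,8}; (6,11)→{6,11}; (7,9)→{5,9}; (8,7)→{4,7,10}; (9,5)→{3,5,7}; (10,3)→{2,3,4}. Safe: 1. Place at column 1.
Columns [10, 8, 6, 4, 2, 11, 9, 7, 5, 3, 1], r−c [-9, -6, -3, 0, 3, -5, -2, 1, 4, 7, 10], r+c [11, 10, 9, 8, 7, 17, 16, 15, 14, 13, 12] are all distinct, so no two queens attack.

(1,10) (2,8) (3,6) (4,4) (5,2) (6,11) (7,9) (8,7) (9,5) (10,3) (11,1)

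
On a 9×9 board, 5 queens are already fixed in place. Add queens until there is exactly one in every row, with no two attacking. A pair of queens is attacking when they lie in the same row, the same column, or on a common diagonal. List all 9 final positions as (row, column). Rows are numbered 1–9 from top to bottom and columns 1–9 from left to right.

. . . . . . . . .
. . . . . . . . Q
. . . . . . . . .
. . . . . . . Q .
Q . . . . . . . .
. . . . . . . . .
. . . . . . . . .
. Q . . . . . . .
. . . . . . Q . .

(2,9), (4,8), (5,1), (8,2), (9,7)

(1,4) (2,9) (3,5) (4,8) (5,1) (6,3) (7,6) (8,2) (9,7)

Row 1: attacked by (2,9)→{8,9}; (4,8)→{5,8}; (5,1)→{1,5}; (8,2)→{2,9}; (9,7)→{7}. Safe: 3, 4, 6. Place at column 4.
Row 3: attacked by (1,4)→{2,4,6}; (2,9)→{8,9}; (4,8)→{7,8,9}; (5,1)→{1,3}; (8,2)→{2,7}; (9,7)→{1,7}. Safe: 5. Place at column 5.
Row 6: attacked by (1,4)→{4,9}; (2,9)→{5,9}; (3,5)→{2,5,8}; (4,8)→{6,8}; (5,1)→{1,2}; (8,2)→{2,4}; (9,7)→{4,7}. Safe: 3. Place at column 3.
Row 7: attacked by (1,4)→{4}; (2,9)→{4,9}; (3,5)→{1,5,9}; (4,8)→{5,8}; (5,1)→{1,3}; (6,3)→{2,3,4}; (8,2)→{1,2,3}; (9,7)→{5,7,9}. Safe: 6. Place at column 6.
Columns [4, 9, 5, 8, 1, 3, 6, 2, 7], r−c [-3, -7, -2, -4, 4, 3, 1, 6, 2], r+c [5, 11, 8, 12, 6, 9, 13, 10, 16] are all distinct, so no two queens attack.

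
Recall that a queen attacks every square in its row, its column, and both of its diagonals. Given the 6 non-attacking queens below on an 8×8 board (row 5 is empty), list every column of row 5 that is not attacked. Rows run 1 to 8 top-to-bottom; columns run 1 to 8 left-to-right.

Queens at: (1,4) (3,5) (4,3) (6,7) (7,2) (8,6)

columns 1

(1,4) attacks row 5 at column 4 and diagonals 8.
(3,5) attacks row 5 at column 5 and diagonals 3, 7.
(4,3) attacks row 5 at column 3 and diagonals 2, 4.
(6,7) attacks row 5 at column 7 and diagonals 6, 8.
(7,2) attacks row 5 at column 2 and diagonals 4.
(8,6) attacks row 5 at column 6 and diagonals 3.
Attacked columns: {2, 3, 4, 5, 6, 7, 8}. Safe: {1}.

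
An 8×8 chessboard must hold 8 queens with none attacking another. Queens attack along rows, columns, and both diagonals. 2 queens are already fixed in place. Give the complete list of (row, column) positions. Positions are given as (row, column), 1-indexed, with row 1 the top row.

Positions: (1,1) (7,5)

(1,1) (2,7) (3,4) (4,6) (5,8) (6,2) (7,5) (8,3)

Row 2: attacked by (1,1)→{1,2}; (7,5)→{5}. Safe: 3, 4, 6, 7, 8. Place at column 7.
Row 3: attacked by (1,1)→{1,3}; (2,7)→{6,7,8}; (7,5)→{1,5}. Safe: 2, 4. Place at column 4.
Row 4: attacked by (1,1)→{1,4}; (2,7)→{5,7}; (3,4)→{3,4,5}; (7,5)→{2,5,8}. Safe: 6. Place at column 6.
Row 5: attacked by (1,1)→{1,5}; (2,7)→{4,7}; (3,4)→{2,4,6}; (4,6)→{5,6,7}; (7,5)→{3,5,7}. Safe: 8. Place at column 8.
Row 6: attacked by (1,1)→{1,6}; (2,7)→{3,7}; (3,4)→{1,4,7}; (4,6)→{4,6,8}; (5,8)→{7,8}; (7,5)→{4,5,6}. Safe: 2. Place at column 2.
Row 8: attacked by (1,1)→{1,8}; (2,7)→{1,7}; (3,4)→{4}; (4,6)→{2,6}; (5,8)→{5,8}; (6,2)→{2,4}; (7,5)→{4,5,6}. Safe: 3. Place at column 3.
Columns [1, 7, 4, 6, 8, 2, 5, 3], r−c [0, -5, -1, -2, -3, 4, 2, 5], r+c [2, 9, 7, 10, 13, 8, 12, 11] are all distinct, so no two queens attack.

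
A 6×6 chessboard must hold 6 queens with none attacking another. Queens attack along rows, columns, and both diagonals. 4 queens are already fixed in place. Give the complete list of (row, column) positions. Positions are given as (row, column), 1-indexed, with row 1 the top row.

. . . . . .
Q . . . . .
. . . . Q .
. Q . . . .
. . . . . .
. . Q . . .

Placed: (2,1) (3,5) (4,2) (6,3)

Row 1: attacked by (2,1)→{1,2}; (3,5)→{3,5}; (4,2)→{2,5}; (6,3)→{3}. Safe: 4, 6. Place at column 4.
Row 5: attacked by (1,4)→{4}; (2,1)→{1,4}; (3,5)→{3,5}; (4,2)→{1,2,3}; (6,3)→{2,3,4}. Safe: 6. Place at column 6.
Columns [4, 1, 5, 2, 6, 3], r−c [-3, 1, -2, 2, -1, 3], r+c [5, 3, 8, 6, 11, 9] are all distinct, so no two queens attack.

(1,4) (2,1) (3,5) (4,2) (5,6) (6,3)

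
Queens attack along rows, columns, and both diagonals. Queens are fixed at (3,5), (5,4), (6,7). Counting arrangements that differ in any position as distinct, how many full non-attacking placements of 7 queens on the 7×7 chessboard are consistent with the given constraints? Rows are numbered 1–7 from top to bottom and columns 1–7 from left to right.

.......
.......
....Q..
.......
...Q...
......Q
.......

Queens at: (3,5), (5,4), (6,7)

Branch on row 1: col 1 → 0; col 6 → 1.
Sum: 0 + 1 = 1.

1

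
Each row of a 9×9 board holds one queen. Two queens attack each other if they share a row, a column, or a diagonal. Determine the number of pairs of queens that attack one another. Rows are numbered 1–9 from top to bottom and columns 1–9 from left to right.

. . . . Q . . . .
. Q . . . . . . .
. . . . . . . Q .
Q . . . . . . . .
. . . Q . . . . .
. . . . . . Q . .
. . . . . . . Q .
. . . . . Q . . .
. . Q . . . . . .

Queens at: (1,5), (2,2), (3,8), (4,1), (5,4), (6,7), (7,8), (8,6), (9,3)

2

Same column: (3,8)–(7,8) (column 8).
Same diagonal: (6,7)–(7,8) (|6−7| = |7−8| = 1).
Total attacking pairs: 2.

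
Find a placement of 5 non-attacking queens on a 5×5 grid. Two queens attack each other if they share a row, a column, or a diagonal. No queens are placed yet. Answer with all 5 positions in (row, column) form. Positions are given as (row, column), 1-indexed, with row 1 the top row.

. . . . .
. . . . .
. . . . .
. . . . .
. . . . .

(1,5) (2,2) (3,4) (4,1) (5,3)

Row 1: Safe: 1, 2, 3, 4, 5. Place at column 5.
Row 2: attacked by (1,5)→{4,5}. Safe: 1, 2, 3. Place at column 2.
Row 3: attacked by (1,5)→{3,5}; (2,2)→{1,2,3}. Safe: 4. Place at column 4.
Row 4: attacked by (1,5)→{2,5}; (2,2)→{2,4}; (3,4)→{3,4,5}. Safe: 1. Place at column 1.
Row 5: attacked by (1,5)→{1,5}; (2,2)→{2,5}; (3,4)→{2,4}; (4,1)→{1,2}. Safe: 3. Place at column 3.
Columns [5, 2, 4, 1, 3], r−c [-4, 0, -1, 3, 2], r+c [6, 4, 7, 5, 8] are all distinct, so no two queens attack.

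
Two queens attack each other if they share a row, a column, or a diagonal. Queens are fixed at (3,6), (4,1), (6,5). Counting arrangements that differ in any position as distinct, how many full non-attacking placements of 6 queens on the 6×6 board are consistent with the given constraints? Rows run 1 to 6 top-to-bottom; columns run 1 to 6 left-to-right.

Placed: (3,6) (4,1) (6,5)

Branch on row 1: col 2 → 1; col 3 → 0.
Sum: 1 + 0 = 1.

1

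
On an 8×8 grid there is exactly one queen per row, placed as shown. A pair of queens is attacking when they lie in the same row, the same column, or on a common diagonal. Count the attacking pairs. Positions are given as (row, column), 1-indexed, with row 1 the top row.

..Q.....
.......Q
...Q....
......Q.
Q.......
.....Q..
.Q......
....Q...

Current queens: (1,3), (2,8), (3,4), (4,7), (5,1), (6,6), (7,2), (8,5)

All columns are distinct and no two queens satisfy |Δrow| = |Δcol|, so no pair attacks.

0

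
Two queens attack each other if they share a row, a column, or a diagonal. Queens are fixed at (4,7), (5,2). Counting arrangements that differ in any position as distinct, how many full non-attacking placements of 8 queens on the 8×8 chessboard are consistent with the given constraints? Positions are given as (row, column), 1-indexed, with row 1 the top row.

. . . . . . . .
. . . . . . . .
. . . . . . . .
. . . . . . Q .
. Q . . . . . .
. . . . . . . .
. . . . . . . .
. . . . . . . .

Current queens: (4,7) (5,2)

Branch on row 1: col 1 → 0; col 3 → 0; col 5 → 1; col 8 → 0.
Sum: 0 + 0 + 1 + 0 = 1.

1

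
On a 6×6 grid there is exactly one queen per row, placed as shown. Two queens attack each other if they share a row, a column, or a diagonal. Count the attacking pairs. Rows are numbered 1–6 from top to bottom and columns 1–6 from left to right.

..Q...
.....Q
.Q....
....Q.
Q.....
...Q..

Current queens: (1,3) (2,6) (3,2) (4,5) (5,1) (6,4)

0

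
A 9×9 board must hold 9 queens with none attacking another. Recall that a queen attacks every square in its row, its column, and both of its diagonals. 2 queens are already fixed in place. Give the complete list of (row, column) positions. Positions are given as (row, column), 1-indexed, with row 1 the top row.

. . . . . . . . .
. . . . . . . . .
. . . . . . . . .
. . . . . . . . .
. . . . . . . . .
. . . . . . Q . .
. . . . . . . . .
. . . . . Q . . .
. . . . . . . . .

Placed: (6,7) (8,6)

(1,9) (2,5) (3,8) (4,4) (5,1) (6,7) (7,2) (8,6) (9,3)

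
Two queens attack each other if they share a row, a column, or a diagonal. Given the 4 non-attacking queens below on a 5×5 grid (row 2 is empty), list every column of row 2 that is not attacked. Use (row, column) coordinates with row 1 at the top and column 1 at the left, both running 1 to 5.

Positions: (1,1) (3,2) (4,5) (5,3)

(1,1) attacks row 2 at column 1 and diagonals 2.
(3,2) attacks row 2 at column 2 and diagonals 1, 3.
(4,5) attacks row 2 at column 5 and diagonals 3.
(5,3) attacks row 2 at column 3.
Attacked columns: {1, 2, 3, 5}. Safe: {4}.

columns 4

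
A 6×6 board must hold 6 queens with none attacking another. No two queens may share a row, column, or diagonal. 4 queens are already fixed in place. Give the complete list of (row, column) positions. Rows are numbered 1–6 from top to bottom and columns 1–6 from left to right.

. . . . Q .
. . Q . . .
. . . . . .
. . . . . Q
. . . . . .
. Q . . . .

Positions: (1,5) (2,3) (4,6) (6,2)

(1,5) (2,3) (3,1) (4,6) (5,4) (6,2)

Row 3: attacked by (1,5)→{3,5}; (2,3)→{2,3,4}; (4,6)→{5,6}; (6,2)→{2,5}. Safe: 1. Place at column 1.
Row 5: attacked by (1,5)→{1,5}; (2,3)→{3,6}; (3,1)→{1,3}; (4,6)→{5,6}; (6,2)→{1,2,3}. Safe: 4. Place at column 4.
Columns [5, 3, 1, 6, 4, 2], r−c [-4, -1, 2, -2, 1, 4], r+c [6, 5, 4, 10, 9, 8] are all distinct, so no two queens attack.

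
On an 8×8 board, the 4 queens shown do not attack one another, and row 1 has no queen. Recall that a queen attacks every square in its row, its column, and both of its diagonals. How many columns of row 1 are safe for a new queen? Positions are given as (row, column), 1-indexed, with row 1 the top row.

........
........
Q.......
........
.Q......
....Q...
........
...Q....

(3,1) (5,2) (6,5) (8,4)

(3,1) attacks row 1 at column 1 and diagonals 3.
(5,2) attacks row 1 at column 2 and diagonals 6.
(6,5) attacks row 1 at column 5.
(8,4) attacks row 1 at column 4.
Attacked columns: {1, 2, 3, 4, 5, 6}. Safe: {7, 8}.

2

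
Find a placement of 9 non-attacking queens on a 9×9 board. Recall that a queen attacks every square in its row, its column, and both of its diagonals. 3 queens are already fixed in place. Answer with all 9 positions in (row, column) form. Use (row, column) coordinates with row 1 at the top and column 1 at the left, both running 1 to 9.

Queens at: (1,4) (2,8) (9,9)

(1,4) (2,8) (3,1) (4,5) (5,7) (6,2) (7,6) (8,3) (9,9)

Row 3: attacked by (1,4)→{2,4,6}; (2,8)→{7,8,9}; (9,9)→{3,9}. Safe: 1, 5. Place at column 1.
Row 4: attacked by (1,4)→{1,4,7}; (2,8)→{6,8}; (3,1)→{1,2}; (9,9)→{4,9}. Safe: 3, 5. Place at column 5.
Row 5: attacked by (1,4)→{4,8}; (2,8)→{5,8}; (3,1)→{1,3}; (4,5)→{4,5,6}; (9,9)→{5,9}. Safe: 2, 7. Place at column 7.
Row 6: attacked by (1,4)→{4,9}; (2,8)→{4,8}; (3,1)→{1,4}; (4,5)→{3,5,7}; (5,7)→{6,7,8}; (9,9)→{6,9}. Safe: 2. Place at column 2.
Row 7: attacked by (1,4)→{4}; (2,8)→{3,8}; (3,1)→{1,5}; (4,5)→{2,5,8}; (5,7)→{5,7,9}; (6,2)→{1,2,3}; (9,9)→{7,9}. Safe: 6. Place at column 6.
Row 8: attacked by (1,4)→{4}; (2,8)→{2,8}; (3,1)→{1,6}; (4,5)→{1,5,9}; (5,7)→{4,7}; (6,2)→{2,4}; (7,6)→{5,6,7}; (9,9)→{8,9}. Safe: 3. Place at column 3.
Columns [4, 8, 1, 5, 7, 2, 6, 3, 9], r−c [-3, -6, 2, -1, -2, 4, 1, 5, 0], r+c [5, 10, 4, 9, 12, 8, 13, 11, 18] are all distinct, so no two queens attack.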